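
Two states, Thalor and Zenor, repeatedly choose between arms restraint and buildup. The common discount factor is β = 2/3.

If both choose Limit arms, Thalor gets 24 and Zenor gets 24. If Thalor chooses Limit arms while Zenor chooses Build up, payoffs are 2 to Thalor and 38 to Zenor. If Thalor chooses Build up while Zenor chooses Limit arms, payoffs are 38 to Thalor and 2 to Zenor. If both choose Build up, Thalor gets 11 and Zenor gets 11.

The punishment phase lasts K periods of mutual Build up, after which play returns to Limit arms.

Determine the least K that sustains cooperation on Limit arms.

No profitable deviation requires (24−11)(β+…+β^K) ≥ 38−24, i.e. β+…+β^K ≥ 14/13 ≈ 1.0769.
With β = 2/3, the partial sums are K=1: 0.6667, K=2: 1.1111.
K = 2 is the first length at which the sum reaches 1.0769.

2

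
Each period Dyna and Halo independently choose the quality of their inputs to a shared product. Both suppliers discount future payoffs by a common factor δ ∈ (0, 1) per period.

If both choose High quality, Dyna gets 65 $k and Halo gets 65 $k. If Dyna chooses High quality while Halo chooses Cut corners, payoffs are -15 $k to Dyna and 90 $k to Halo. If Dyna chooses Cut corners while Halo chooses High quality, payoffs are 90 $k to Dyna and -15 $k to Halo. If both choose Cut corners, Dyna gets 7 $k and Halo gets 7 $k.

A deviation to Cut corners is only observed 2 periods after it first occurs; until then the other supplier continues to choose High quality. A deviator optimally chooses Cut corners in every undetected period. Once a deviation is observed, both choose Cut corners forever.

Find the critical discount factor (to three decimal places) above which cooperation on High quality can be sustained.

0.549

Deviating for the 2 undetected periods gains 90−65 = 25 per period over cooperation, then loses 65−7 = 58 per period forever once punishment starts.
Gain: 25(1 + δ + … + δ^1); loss: 58·δ^2/(1−δ).
No profitable deviation ⇔ 25(1−δ^2) ≤ 58·δ^2, i.e. δ^2 ≥ 25/(25+58) = 25/83.
Hence δ ≥ (25/83)^(1/2) ≈ 0.549.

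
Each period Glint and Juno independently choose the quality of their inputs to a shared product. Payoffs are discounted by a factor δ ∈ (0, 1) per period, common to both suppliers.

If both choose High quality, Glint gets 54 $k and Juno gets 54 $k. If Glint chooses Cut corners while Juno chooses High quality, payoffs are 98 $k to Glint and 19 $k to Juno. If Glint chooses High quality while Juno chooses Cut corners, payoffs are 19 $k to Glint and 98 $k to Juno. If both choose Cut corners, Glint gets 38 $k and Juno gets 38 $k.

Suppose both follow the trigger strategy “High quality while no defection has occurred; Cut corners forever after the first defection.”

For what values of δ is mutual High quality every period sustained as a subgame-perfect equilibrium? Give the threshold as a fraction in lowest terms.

54/(1−δ) ≥ 98 + 38δ/(1−δ)
54 ≥ 98 − 60δ
δ ≥ 44/60 = 11/15.

11/15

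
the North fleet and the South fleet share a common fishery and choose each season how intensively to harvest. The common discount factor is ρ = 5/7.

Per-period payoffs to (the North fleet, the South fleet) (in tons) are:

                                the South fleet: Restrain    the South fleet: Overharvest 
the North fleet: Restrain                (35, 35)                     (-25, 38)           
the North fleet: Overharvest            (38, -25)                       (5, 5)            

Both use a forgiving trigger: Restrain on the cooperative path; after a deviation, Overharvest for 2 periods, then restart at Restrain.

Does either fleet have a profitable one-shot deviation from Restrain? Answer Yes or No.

A one-shot deviation gives 38 now, then 5 for 2 periods, then back to 35.
Gain from deviating: (38−35) today; loss: (35−5) in each of the next 2 periods.
No-deviation condition: (35−5)(ρ+…+ρ^2) ≥ 38−35, i.e. ρ+…+ρ^2 ≥ 1/10.
At ρ = 5/7: ρ+…+ρ^2 = 1.2245 ≥ 0.1000.
So cooperation is sustainable.

No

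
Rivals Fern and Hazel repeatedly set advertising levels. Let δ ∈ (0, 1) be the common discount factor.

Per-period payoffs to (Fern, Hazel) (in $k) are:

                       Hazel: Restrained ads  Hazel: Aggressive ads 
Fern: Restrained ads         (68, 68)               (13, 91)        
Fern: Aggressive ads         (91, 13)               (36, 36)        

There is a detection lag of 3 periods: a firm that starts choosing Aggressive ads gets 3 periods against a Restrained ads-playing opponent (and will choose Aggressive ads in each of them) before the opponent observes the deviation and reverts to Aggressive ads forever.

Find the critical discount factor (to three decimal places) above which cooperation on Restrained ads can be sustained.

0.748

Deviating for the 3 undetected periods gains 91−68 = 23 per period over cooperation, then loses 68−36 = 32 per period forever once punishment starts.
Gain: 23(1 + δ + … + δ^2); loss: 32·δ^3/(1−δ).
No profitable deviation ⇔ 23(1−δ^3) ≤ 32·δ^3, i.e. δ^3 ≥ 23/(23+32) = 23/55.
Hence δ ≥ (23/55)^(1/3) ≈ 0.748.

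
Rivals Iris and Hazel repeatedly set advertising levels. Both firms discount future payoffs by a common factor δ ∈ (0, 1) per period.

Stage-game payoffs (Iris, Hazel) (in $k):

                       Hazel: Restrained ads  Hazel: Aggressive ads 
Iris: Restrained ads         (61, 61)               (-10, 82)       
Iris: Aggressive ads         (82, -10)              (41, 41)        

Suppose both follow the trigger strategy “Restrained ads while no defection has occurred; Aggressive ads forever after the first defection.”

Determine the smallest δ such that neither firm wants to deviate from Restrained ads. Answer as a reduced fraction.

21/41

Cooperation forever yields 61 each period: 61/(1−δ).
Deviating yields 82 once, then 41 forever: 82 + 41δ/(1−δ).
No profitable deviation requires 61/(1−δ) ≥ 82 + 41δ/(1−δ).
Multiplying by (1−δ): 61 ≥ 82(1−δ) + 41δ = 82 − 41δ.
So 41δ ≥ 21, i.e. δ ≥ 21/41.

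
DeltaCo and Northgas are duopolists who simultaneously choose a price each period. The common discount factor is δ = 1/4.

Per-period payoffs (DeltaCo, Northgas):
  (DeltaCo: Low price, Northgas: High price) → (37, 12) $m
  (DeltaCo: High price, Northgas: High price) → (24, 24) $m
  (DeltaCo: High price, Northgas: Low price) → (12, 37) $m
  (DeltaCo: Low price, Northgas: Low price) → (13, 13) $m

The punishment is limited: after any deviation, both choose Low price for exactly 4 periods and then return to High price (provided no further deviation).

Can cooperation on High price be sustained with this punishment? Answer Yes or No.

Comparing payoff streams over the 5 periods until play realigns: cooperate → 24(1+δ+…+δ^4); deviate → 37 + 13(δ+…+δ^4).
Cooperation is sustained iff (24−13)(δ+…+δ^4) ≥ 37−24.
δ+…+δ^4 = 1/4·(1−(1/4)^4)/(1−1/4) = 0.3320, and (37−24)/(24−13) = 1.1818.
0.3320 < 1.1818, so cooperation is not sustainable.

No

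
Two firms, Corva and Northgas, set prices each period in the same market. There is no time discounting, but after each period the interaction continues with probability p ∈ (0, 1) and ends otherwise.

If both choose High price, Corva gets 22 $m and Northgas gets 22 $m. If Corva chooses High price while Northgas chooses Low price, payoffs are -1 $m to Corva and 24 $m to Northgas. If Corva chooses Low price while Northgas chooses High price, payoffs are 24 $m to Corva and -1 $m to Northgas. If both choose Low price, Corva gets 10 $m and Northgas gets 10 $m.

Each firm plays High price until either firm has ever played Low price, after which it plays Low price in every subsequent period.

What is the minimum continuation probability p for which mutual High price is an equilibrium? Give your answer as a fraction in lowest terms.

1/7

With no time discounting, the continuation probability p plays the role of the discount factor.
Grim-trigger IC: 22/(1−p) ≥ 24 + 10p/(1−p) ⇒ p ≥ (24−22)/(24−10) = 1/7.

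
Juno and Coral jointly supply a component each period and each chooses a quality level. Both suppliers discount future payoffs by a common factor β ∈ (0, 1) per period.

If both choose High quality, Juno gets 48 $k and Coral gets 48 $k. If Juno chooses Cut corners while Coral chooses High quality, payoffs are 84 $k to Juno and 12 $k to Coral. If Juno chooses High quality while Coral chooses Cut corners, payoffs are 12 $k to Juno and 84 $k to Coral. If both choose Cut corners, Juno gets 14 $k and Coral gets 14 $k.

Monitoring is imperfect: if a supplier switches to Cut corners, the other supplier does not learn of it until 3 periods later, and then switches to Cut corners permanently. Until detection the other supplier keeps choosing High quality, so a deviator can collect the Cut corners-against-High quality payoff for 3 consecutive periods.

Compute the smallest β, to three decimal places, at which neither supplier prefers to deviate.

Deviating for the 3 undetected periods gains 84−48 = 36 per period over cooperation, then loses 48−14 = 34 per period forever once punishment starts.
Gain: 36(1 + β + … + β^2); loss: 34·β^3/(1−β).
No profitable deviation ⇔ 36(1−β^3) ≤ 34·β^3, i.e. β^3 ≥ 36/(36+34) = 18/35.
Hence β ≥ (18/35)^(1/3) ≈ 0.801.

0.801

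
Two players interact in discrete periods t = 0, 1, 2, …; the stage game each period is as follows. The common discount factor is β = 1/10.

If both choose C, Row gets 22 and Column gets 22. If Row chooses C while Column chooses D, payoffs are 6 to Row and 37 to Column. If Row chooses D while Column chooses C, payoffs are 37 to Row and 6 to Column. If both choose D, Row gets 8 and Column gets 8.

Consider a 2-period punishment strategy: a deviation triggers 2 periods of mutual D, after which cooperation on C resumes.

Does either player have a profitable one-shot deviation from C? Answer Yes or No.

IC: β+…+β^2 ≥ (37−22)/(22−8) = 15/14.
At β = 1/10: partial sum = 0.1100 < 1.0714. Cooperation not sustainable.

Yes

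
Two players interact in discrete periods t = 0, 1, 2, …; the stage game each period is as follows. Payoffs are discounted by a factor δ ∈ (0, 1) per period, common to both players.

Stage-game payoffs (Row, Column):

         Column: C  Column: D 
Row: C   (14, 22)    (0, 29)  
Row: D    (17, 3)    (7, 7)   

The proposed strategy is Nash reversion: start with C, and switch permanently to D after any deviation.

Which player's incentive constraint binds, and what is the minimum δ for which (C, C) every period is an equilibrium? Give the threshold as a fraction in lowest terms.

Column; δ ≥ 7/22

For Row: deviation gain 17−14 = 3, per-period punishment loss 14−7 = 7. IC gives δ ≥ 3/10.
For Column: gain 7, loss 15 per period, so δ ≥ 7/22.
The tighter constraint is Column's, so cooperation needs δ ≥ 7/22.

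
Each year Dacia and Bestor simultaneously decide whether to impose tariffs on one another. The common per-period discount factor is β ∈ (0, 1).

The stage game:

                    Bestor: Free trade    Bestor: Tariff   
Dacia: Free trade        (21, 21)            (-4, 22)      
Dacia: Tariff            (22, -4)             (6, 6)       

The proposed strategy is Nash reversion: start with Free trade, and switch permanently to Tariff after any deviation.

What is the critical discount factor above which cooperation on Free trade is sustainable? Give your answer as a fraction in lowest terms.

1/16

One-period gain from deviating is 22 − 21 = 1. The loss is 21 − 6 = 15 in every subsequent period, with present value 15·β/(1−β).
Deviation is unprofitable when 15·β/(1−β) ≥ 1, i.e. β/(1−β) ≥ 1/15.
Equivalently β ≥ 1/(1+15) = 1/16.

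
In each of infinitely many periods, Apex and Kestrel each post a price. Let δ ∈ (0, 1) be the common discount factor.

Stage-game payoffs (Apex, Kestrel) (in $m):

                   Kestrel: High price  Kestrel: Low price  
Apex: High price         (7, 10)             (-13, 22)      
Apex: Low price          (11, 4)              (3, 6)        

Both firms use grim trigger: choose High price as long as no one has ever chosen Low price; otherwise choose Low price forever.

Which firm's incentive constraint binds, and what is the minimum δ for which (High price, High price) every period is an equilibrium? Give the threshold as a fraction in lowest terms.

Kestrel; δ ≥ 3/4

For Apex: deviation gain 11−7 = 4, per-period punishment loss 7−3 = 4. IC gives δ ≥ 4/8 = 1/2.
For Kestrel: gain 12, loss 4 per period, so δ ≥ 12/16 = 3/4.
The tighter constraint is Kestrel's, so cooperation needs δ ≥ 3/4.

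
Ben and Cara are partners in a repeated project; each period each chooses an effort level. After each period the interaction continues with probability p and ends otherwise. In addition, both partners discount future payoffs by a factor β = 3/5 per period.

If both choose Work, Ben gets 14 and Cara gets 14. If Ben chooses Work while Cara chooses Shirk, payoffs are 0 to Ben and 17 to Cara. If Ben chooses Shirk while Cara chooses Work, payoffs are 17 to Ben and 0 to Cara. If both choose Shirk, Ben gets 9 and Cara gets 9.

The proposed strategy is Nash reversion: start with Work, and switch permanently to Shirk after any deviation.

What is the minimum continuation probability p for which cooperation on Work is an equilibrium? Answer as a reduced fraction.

5/8

With continuation probability p and discount β, the effective per-period discount factor is βp.
Grim-trigger IC: βp ≥ (17−14)/(17−9) = 3/8.
So p ≥ (3/8)/(3/5) = 5/8.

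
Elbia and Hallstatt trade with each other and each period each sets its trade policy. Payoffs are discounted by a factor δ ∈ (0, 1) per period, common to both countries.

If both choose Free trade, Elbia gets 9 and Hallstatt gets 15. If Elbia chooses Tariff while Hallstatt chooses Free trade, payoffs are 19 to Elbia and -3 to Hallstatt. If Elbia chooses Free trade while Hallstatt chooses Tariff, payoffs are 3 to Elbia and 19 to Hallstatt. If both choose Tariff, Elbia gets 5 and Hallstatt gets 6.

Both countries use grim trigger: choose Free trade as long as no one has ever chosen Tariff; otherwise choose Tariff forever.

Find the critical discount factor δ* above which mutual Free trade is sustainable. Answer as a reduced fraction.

5/7

Elbia: cooperation gives 9 each period; deviation gives 19 once then 5 forever.
  9/(1−δ) ≥ 19 + 5δ/(1−δ) ⇒ δ ≥ 10/14 = 5/7.
Hallstatt: cooperation gives 15 each period; deviation gives 19 once then 6 forever.
  δ ≥ 4/13.
Both must hold, so the binding constraint is Elbia's: δ ≥ 5/7.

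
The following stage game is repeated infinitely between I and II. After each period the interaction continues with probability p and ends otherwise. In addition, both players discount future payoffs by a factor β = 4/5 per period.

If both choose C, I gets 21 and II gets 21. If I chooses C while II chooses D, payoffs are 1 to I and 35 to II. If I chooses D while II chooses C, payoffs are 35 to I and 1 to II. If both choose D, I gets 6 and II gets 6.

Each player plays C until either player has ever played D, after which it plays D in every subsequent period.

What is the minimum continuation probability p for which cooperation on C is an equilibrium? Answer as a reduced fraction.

Expected continuation weight on next period's payoff is β·p = 4/5·p, which plays the role of the discount factor.
Cooperation requires 4/5·p ≥ (35−21)/(35−6) = 14/29, hence p ≥ 35/58.

35/58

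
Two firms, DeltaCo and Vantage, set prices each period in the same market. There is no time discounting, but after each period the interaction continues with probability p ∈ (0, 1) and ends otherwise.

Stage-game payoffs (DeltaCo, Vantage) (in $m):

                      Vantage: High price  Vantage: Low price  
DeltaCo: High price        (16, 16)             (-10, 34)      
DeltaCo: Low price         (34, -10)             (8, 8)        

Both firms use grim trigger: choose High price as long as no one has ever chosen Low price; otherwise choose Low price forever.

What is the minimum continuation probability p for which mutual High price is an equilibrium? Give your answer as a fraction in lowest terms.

9/13

Expected cooperation value is 16 + p·16 + p²·16 + … = 16/(1−p); deviation gives 34 + p·8/(1−p).
16 ≥ 34(1−p) + 8p ⇒ 26p ≥ 18 ⇒ p ≥ 18/26 = 9/13.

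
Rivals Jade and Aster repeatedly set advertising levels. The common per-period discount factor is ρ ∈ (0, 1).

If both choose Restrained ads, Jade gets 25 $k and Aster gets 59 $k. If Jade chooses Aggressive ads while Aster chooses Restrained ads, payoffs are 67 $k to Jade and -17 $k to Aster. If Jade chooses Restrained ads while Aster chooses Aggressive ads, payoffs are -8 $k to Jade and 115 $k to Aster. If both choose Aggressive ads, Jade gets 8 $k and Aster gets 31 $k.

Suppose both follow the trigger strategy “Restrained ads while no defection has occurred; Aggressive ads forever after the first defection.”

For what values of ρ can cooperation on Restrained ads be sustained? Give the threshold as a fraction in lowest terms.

Jade: cooperation gives 25 each period; deviation gives 67 once then 8 forever.
  25/(1−ρ) ≥ 67 + 8ρ/(1−ρ) ⇒ ρ ≥ 42/59.
Aster: cooperation gives 59 each period; deviation gives 115 once then 31 forever.
  ρ ≥ 56/84 = 2/3.
Both must hold, so the binding constraint is Jade's: ρ ≥ 42/59.

42/59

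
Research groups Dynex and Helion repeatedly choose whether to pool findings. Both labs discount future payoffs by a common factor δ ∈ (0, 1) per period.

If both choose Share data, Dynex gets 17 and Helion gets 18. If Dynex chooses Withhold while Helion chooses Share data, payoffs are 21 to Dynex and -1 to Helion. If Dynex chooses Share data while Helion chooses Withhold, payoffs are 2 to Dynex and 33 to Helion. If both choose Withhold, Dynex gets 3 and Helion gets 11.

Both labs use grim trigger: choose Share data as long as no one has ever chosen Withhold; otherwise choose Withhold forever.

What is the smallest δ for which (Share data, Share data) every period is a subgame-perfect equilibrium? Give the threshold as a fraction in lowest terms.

For Dynex: deviation gain 21−17 = 4, per-period punishment loss 17−3 = 14. IC gives δ ≥ 4/18 = 2/9.
For Helion: gain 15, loss 7 per period, so δ ≥ 15/22.
The tighter constraint is Helion's, so cooperation needs δ ≥ 15/22.

15/22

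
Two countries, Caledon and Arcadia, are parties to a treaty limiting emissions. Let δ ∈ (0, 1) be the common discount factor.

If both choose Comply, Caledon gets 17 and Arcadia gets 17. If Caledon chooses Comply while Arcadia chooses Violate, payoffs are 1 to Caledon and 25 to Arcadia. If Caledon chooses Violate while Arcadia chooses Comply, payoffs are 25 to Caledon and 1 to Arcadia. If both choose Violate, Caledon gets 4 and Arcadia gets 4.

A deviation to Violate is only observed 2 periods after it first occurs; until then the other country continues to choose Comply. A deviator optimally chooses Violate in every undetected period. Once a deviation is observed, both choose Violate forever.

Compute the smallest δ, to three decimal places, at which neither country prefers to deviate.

0.617

A deviator earns 25 for 2 periods, then 4 forever; cooperating earns 17 forever. Multiplying the IC by (1−δ):
17 ≥ 25(1−δ^2) + 4δ^2, so 21·δ^2 ≥ 8 and δ^2 ≥ 8/21.
δ ≥ (8/21)^(1/2) ≈ 0.617.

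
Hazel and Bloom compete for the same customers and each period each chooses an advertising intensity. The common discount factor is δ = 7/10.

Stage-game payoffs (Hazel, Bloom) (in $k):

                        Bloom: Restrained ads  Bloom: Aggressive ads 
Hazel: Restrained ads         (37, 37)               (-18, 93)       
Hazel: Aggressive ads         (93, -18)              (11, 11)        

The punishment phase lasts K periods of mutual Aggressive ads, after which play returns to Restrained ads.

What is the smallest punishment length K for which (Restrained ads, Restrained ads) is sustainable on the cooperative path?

Need Σ_{k=1}^{K} δ^k ≥ (93−37)/(37−11) = 2.1538 at δ = 7/10.
At K = 7 the sum is 2.1412 < 2.1538; at K = 8 it is 2.1988 ≥ 2.1538.
So the minimum punishment length is K = 8.

8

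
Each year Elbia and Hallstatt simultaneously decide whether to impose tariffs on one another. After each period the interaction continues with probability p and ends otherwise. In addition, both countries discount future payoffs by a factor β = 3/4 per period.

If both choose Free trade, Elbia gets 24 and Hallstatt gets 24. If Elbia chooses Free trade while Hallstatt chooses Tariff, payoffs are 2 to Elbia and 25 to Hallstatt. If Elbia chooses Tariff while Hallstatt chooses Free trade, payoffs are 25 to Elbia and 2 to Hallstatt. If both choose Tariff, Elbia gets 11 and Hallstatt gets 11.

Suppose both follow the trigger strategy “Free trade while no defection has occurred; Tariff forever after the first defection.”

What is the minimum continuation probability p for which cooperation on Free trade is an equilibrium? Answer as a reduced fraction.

2/21

With continuation probability p and discount β, the effective per-period discount factor is βp.
Grim-trigger IC: βp ≥ (25−24)/(25−11) = 1/14.
So p ≥ (1/14)/(3/4) = 2/21.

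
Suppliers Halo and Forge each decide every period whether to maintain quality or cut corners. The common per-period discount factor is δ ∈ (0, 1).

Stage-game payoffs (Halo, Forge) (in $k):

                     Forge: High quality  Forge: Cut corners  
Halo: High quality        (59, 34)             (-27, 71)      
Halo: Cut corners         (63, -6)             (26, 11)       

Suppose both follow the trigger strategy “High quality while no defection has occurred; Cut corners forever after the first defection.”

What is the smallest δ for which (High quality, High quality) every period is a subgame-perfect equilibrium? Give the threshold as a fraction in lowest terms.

37/60

Halo's threshold: (63−59)/(63−26) = 4/37.
Forge's threshold: (71−34)/(71−11) = 37/60.
4/37 < 37/60, so Forge binds and δ* = 37/60.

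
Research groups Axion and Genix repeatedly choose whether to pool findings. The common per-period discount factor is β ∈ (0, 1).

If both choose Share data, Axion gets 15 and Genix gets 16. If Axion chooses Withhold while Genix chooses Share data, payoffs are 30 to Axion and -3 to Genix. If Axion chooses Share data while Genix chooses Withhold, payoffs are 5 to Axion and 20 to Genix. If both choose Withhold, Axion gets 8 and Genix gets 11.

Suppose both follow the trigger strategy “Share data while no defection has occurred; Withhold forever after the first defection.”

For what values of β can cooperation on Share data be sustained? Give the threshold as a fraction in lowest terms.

Axion's threshold: (30−15)/(30−8) = 15/22.
Genix's threshold: (20−16)/(20−11) = 4/9.
15/22 > 4/9, so Axion binds and β* = 15/22.

15/22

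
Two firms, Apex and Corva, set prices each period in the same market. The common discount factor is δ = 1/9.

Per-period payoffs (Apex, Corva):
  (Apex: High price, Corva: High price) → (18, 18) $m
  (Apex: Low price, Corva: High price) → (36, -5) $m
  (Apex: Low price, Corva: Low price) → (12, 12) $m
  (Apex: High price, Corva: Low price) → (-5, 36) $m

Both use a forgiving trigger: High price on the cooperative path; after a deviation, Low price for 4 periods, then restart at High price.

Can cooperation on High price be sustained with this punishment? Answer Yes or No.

No

IC: δ+…+δ^4 ≥ (36−18)/(18−12) = 3.
At δ = 1/9: partial sum = 0.1250 < 3.0000. Cooperation not sustainable.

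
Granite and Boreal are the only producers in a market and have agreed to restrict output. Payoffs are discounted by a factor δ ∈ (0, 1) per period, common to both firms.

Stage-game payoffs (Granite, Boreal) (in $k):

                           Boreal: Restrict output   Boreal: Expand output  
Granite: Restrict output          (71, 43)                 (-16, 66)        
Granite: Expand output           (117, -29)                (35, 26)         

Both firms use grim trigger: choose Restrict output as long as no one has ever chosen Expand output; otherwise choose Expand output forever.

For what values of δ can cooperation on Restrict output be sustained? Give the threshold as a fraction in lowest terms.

For Granite: deviation gain 117−71 = 46, per-period punishment loss 71−35 = 36. IC gives δ ≥ 46/82 = 23/41.
For Boreal: gain 23, loss 17 per period, so δ ≥ 23/40.
The tighter constraint is Boreal's, so cooperation needs δ ≥ 23/40.

23/40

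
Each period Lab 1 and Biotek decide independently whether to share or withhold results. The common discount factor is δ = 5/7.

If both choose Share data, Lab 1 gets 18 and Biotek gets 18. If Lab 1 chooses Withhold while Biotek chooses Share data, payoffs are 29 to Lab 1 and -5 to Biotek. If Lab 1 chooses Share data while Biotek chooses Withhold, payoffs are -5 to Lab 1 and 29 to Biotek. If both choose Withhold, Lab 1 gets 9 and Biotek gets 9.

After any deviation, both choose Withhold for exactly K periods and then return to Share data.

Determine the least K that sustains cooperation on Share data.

Need Σ_{k=1}^{K} δ^k ≥ (29−18)/(18−9) = 1.2222 at δ = 5/7.
At K = 1 the sum is 0.7143 < 1.2222; at K = 2 it is 1.2245 ≥ 1.2222.
So the minimum punishment length is K = 2.

2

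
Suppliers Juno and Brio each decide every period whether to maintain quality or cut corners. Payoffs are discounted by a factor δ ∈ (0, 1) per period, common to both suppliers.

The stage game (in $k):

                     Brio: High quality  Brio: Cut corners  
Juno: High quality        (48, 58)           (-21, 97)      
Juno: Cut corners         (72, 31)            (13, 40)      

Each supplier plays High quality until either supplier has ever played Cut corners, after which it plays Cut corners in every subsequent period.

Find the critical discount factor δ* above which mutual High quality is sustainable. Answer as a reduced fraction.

Juno's threshold: (72−48)/(72−13) = 24/59.
Brio's threshold: (97−58)/(97−40) = 13/19.
24/59 < 13/19, so Brio binds and δ* = 13/19.

13/19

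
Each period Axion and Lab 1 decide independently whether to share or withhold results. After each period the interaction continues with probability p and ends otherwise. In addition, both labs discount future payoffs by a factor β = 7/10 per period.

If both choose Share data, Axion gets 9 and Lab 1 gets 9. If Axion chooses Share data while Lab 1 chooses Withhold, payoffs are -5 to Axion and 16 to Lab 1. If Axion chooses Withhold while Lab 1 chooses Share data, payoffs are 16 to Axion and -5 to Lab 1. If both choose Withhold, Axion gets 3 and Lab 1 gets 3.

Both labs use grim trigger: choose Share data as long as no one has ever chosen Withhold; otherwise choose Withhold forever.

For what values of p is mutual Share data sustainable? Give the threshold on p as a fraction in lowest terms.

Expected continuation weight on next period's payoff is β·p = 7/10·p, which plays the role of the discount factor.
Cooperation requires 7/10·p ≥ (16−9)/(16−3) = 7/13, hence p ≥ 10/13.

10/13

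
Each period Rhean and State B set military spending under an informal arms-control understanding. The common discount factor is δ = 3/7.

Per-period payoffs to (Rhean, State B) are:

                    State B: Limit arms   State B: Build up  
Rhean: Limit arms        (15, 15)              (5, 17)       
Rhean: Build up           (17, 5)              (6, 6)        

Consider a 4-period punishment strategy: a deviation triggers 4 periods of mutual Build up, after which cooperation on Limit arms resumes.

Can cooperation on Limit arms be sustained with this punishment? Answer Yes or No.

A one-shot deviation gives 17 now, then 6 for 4 periods, then back to 15.
Gain from deviating: (17−15) today; loss: (15−6) in each of the next 4 periods.
No-deviation condition: (15−6)(δ+…+δ^4) ≥ 17−15, i.e. δ+…+δ^4 ≥ 2/9.
At δ = 3/7: δ+…+δ^4 = 0.7247 ≥ 0.2222.
So cooperation is sustainable.

Yes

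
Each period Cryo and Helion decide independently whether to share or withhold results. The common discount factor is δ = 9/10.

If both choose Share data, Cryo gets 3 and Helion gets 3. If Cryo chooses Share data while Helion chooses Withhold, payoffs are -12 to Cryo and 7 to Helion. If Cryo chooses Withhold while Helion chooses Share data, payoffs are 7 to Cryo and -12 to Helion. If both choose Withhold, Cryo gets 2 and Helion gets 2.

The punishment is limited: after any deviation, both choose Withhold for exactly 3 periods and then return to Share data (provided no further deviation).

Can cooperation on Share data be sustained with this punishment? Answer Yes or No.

Comparing payoff streams over the 4 periods until play realigns: cooperate → 3(1+δ+…+δ^3); deviate → 7 + 2(δ+…+δ^3).
Cooperation is sustained iff (3−2)(δ+…+δ^3) ≥ 7−3.
δ+…+δ^3 = 9/10·(1−(9/10)^3)/(1−9/10) = 2.4390, and (7−3)/(3−2) = 4.0000.
2.4390 < 4.0000, so cooperation is not sustainable.

No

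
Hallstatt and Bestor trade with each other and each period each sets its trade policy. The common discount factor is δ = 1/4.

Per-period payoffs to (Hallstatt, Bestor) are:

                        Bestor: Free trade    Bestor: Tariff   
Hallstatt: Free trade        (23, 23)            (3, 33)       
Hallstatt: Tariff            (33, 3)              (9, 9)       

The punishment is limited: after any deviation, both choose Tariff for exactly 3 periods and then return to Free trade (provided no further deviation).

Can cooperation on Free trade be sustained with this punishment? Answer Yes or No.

No

A one-shot deviation gives 33 now, then 9 for 3 periods, then back to 23.
Gain from deviating: (33−23) today; loss: (23−9) in each of the next 3 periods.
No-deviation condition: (23−9)(δ+…+δ^3) ≥ 33−23, i.e. δ+…+δ^3 ≥ 5/7.
At δ = 1/4: δ+…+δ^3 = 0.3281 < 0.7143.
So cooperation is not sustainable.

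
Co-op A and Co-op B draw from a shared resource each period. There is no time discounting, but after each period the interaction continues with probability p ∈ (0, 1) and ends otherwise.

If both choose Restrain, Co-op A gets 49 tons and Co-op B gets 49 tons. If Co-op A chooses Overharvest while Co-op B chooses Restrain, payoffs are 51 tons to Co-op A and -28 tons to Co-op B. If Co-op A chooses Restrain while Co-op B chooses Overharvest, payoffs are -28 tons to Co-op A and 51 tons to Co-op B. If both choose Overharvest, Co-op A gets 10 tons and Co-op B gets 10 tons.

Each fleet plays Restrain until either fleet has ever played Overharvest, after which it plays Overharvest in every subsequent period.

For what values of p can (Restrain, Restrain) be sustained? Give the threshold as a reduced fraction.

With no time discounting, the continuation probability p plays the role of the discount factor.
Grim-trigger IC: 49/(1−p) ≥ 51 + 10p/(1−p) ⇒ p ≥ (51−49)/(51−10) = 2/41.

2/41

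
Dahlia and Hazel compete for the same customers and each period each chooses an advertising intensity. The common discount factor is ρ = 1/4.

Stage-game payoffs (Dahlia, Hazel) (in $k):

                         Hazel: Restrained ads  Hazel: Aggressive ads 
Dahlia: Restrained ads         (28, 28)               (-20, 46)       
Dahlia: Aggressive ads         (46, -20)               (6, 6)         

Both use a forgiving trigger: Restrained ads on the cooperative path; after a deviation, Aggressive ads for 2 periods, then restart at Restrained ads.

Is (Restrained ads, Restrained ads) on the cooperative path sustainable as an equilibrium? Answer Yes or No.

No

A one-shot deviation gives 46 now, then 6 for 2 periods, then back to 28.
Gain from deviating: (46−28) today; loss: (28−6) in each of the next 2 periods.
No-deviation condition: (28−6)(ρ+…+ρ^2) ≥ 46−28, i.e. ρ+…+ρ^2 ≥ 9/11.
At ρ = 1/4: ρ+…+ρ^2 = 0.3125 < 0.8182.
So cooperation is not sustainable.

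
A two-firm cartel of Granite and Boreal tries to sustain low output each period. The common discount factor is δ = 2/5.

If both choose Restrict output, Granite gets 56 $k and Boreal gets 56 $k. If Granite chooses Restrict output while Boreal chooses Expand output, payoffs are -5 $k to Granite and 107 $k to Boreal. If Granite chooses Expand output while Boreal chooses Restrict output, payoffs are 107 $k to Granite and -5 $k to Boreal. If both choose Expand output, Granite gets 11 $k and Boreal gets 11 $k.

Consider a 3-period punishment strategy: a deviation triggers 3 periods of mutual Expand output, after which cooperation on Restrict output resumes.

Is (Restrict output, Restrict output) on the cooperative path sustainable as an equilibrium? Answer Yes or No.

IC: δ+…+δ^3 ≥ (107−56)/(56−11) = 17/15.
At δ = 2/5: partial sum = 0.6240 < 1.1333. Cooperation not sustainable.

No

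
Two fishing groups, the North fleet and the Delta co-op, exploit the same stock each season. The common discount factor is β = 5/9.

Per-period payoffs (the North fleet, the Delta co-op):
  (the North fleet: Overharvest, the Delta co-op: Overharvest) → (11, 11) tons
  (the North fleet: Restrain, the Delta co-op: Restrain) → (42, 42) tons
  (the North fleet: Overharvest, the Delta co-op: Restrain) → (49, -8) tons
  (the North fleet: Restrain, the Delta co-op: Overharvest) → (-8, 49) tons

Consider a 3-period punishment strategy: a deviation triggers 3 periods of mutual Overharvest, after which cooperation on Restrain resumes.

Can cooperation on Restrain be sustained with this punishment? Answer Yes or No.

IC: β+…+β^3 ≥ (49−42)/(42−11) = 7/31.
At β = 5/9: partial sum = 1.0357 ≥ 0.2258. Cooperation sustainable.

Yes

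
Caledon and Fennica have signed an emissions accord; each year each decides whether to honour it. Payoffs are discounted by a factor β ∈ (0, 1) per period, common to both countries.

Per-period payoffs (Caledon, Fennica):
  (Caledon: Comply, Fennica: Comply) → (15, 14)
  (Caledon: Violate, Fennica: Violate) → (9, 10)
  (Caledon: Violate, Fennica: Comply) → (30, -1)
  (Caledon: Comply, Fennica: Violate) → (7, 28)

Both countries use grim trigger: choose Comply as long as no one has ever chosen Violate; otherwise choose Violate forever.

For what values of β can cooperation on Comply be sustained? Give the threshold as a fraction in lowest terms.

Caledon's threshold: (30−15)/(30−9) = 5/7.
Fennica's threshold: (28−14)/(28−10) = 7/9.
5/7 < 7/9, so Fennica binds and β* = 7/9.

7/9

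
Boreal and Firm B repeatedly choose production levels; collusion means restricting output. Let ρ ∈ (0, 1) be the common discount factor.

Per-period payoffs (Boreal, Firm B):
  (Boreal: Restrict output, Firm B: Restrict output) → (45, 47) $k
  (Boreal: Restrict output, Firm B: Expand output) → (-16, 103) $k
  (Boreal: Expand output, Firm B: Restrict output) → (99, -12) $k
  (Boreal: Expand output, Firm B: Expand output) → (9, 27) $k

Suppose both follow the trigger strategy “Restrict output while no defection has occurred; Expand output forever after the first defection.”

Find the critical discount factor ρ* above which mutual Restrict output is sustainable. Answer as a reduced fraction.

14/19

Boreal's threshold: (99−45)/(99−9) = 3/5.
Firm B's threshold: (103−47)/(103−27) = 14/19.
3/5 < 14/19, so Firm B binds and ρ* = 14/19.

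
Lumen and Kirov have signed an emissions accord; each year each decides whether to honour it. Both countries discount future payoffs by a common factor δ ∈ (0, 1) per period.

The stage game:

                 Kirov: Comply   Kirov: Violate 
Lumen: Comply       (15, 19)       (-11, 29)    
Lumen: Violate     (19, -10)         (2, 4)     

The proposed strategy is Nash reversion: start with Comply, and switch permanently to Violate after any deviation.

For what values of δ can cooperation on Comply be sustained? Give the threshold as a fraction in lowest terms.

2/5

For Lumen: deviation gain 19−15 = 4, per-period punishment loss 15−2 = 13. IC gives δ ≥ 4/17.
For Kirov: gain 10, loss 15 per period, so δ ≥ 10/25 = 2/5.
The tighter constraint is Kirov's, so cooperation needs δ ≥ 2/5.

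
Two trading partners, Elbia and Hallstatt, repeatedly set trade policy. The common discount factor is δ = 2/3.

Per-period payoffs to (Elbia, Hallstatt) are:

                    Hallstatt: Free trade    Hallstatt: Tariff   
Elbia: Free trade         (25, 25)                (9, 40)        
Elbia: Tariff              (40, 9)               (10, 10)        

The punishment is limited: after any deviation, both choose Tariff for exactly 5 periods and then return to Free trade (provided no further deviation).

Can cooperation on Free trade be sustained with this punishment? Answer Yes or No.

Yes

IC: δ+…+δ^5 ≥ (40−25)/(25−10) = 1.
At δ = 2/3: partial sum = 1.7366 ≥ 1.0000. Cooperation sustainable.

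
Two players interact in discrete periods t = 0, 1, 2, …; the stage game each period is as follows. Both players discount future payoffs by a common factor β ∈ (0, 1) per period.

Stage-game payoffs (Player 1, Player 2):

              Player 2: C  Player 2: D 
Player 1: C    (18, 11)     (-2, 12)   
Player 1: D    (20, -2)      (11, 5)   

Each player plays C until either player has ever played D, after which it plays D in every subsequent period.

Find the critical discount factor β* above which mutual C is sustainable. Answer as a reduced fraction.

For Player 1: deviation gain 20−18 = 2, per-period punishment loss 18−11 = 7. IC gives β ≥ 2/9.
For Player 2: gain 1, loss 6 per period, so β ≥ 1/7.
The tighter constraint is Player 1's, so cooperation needs β ≥ 2/9.

2/9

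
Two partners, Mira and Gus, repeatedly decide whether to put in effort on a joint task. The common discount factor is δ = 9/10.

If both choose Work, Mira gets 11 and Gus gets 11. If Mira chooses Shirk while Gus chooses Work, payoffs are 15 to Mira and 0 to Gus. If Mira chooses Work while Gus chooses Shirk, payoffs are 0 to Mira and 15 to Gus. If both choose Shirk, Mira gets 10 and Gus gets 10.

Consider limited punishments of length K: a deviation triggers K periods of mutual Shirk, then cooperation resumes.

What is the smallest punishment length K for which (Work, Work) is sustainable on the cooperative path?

Need Σ_{k=1}^{K} δ^k ≥ (15−11)/(11−10) = 4.0000 at δ = 9/10.
At K = 5 the sum is 3.6856 < 4.0000; at K = 6 it is 4.2170 ≥ 4.0000.
So the minimum punishment length is K = 6.

6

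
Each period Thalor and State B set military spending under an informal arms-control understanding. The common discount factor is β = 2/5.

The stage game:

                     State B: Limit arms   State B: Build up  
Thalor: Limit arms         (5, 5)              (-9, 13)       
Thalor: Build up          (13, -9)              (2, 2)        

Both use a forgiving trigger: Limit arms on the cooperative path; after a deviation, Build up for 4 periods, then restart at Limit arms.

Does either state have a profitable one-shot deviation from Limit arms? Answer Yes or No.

Yes

IC: β+…+β^4 ≥ (13−5)/(5−2) = 8/3.
At β = 2/5: partial sum = 0.6496 < 2.6667. Cooperation not sustainable.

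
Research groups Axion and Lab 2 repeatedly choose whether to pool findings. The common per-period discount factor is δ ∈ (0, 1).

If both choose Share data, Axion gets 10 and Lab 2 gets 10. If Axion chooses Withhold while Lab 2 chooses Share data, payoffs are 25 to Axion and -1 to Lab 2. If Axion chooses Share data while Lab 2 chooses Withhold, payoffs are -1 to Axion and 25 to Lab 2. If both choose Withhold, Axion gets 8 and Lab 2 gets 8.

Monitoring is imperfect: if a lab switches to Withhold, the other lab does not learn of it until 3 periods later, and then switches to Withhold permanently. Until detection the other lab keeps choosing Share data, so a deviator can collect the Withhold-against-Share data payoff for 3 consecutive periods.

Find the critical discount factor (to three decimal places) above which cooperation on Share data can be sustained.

0.959

A deviator earns 25 for 3 periods, then 8 forever; cooperating earns 10 forever. Multiplying the IC by (1−δ):
10 ≥ 25(1−δ^3) + 8δ^3, so 17·δ^3 ≥ 15 and δ^3 ≥ 15/17.
δ ≥ (15/17)^(1/3) ≈ 0.959.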